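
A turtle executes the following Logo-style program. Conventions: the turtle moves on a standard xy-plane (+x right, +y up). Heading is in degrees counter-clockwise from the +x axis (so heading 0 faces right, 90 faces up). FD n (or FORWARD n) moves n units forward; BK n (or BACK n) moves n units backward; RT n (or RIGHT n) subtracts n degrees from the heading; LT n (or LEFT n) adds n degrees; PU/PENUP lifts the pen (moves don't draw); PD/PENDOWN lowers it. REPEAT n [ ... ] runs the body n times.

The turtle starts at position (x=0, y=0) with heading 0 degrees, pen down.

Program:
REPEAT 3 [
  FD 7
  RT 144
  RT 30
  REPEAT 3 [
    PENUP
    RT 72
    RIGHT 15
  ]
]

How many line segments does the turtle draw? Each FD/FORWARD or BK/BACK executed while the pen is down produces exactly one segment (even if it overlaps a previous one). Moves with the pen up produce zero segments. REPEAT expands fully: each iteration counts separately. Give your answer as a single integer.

Answer: 1

Derivation:
Executing turtle program step by step:
Start: pos=(0,0), heading=0, pen down
REPEAT 3 [
  -- iteration 1/3 --
  FD 7: (0,0) -> (7,0) [heading=0, draw]
  RT 144: heading 0 -> 216
  RT 30: heading 216 -> 186
  REPEAT 3 [
    -- iteration 1/3 --
    PU: pen up
    RT 72: heading 186 -> 114
    RT 15: heading 114 -> 99
    -- iteration 2/3 --
    PU: pen up
    RT 72: heading 99 -> 27
    RT 15: heading 27 -> 12
    -- iteration 3/3 --
    PU: pen up
    RT 72: heading 12 -> 300
    RT 15: heading 300 -> 285
  ]
  -- iteration 2/3 --
  FD 7: (7,0) -> (8.812,-6.761) [heading=285, move]
  RT 144: heading 285 -> 141
  RT 30: heading 141 -> 111
  REPEAT 3 [
    -- iteration 1/3 --
    PU: pen up
    RT 72: heading 111 -> 39
    RT 15: heading 39 -> 24
    -- iteration 2/3 --
    PU: pen up
    RT 72: heading 24 -> 312
    RT 15: heading 312 -> 297
    -- iteration 3/3 --
    PU: pen up
    RT 72: heading 297 -> 225
    RT 15: heading 225 -> 210
  ]
  -- iteration 3/3 --
  FD 7: (8.812,-6.761) -> (2.75,-10.261) [heading=210, move]
  RT 144: heading 210 -> 66
  RT 30: heading 66 -> 36
  REPEAT 3 [
    -- iteration 1/3 --
    PU: pen up
    RT 72: heading 36 -> 324
    RT 15: heading 324 -> 309
    -- iteration 2/3 --
    PU: pen up
    RT 72: heading 309 -> 237
    RT 15: heading 237 -> 222
    -- iteration 3/3 --
    PU: pen up
    RT 72: heading 222 -> 150
    RT 15: heading 150 -> 135
  ]
]
Final: pos=(2.75,-10.261), heading=135, 1 segment(s) drawn
Segments drawn: 1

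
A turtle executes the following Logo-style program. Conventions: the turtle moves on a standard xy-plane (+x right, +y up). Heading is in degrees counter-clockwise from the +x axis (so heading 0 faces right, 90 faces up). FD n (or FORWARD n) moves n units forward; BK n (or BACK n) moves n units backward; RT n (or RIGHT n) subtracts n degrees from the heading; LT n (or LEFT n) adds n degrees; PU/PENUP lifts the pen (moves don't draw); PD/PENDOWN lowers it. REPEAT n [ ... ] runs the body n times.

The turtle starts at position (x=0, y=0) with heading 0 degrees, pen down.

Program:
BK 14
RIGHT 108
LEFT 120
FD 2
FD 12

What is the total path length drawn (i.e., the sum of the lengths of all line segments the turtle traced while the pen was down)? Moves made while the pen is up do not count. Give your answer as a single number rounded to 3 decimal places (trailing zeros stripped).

Answer: 28

Derivation:
Executing turtle program step by step:
Start: pos=(0,0), heading=0, pen down
BK 14: (0,0) -> (-14,0) [heading=0, draw]
RT 108: heading 0 -> 252
LT 120: heading 252 -> 12
FD 2: (-14,0) -> (-12.044,0.416) [heading=12, draw]
FD 12: (-12.044,0.416) -> (-0.306,2.911) [heading=12, draw]
Final: pos=(-0.306,2.911), heading=12, 3 segment(s) drawn

Segment lengths:
  seg 1: (0,0) -> (-14,0), length = 14
  seg 2: (-14,0) -> (-12.044,0.416), length = 2
  seg 3: (-12.044,0.416) -> (-0.306,2.911), length = 12
Total = 28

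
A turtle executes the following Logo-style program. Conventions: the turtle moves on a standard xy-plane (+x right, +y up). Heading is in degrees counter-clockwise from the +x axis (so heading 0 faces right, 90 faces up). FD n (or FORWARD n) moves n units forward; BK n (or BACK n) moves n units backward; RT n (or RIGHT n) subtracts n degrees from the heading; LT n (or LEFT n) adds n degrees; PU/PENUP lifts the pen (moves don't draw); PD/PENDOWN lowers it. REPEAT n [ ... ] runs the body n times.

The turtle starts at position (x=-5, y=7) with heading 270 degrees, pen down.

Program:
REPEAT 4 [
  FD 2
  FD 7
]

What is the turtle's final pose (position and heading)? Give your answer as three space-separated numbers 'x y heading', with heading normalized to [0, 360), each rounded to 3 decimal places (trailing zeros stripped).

Executing turtle program step by step:
Start: pos=(-5,7), heading=270, pen down
REPEAT 4 [
  -- iteration 1/4 --
  FD 2: (-5,7) -> (-5,5) [heading=270, draw]
  FD 7: (-5,5) -> (-5,-2) [heading=270, draw]
  -- iteration 2/4 --
  FD 2: (-5,-2) -> (-5,-4) [heading=270, draw]
  FD 7: (-5,-4) -> (-5,-11) [heading=270, draw]
  -- iteration 3/4 --
  FD 2: (-5,-11) -> (-5,-13) [heading=270, draw]
  FD 7: (-5,-13) -> (-5,-20) [heading=270, draw]
  -- iteration 4/4 --
  FD 2: (-5,-20) -> (-5,-22) [heading=270, draw]
  FD 7: (-5,-22) -> (-5,-29) [heading=270, draw]
]
Final: pos=(-5,-29), heading=270, 8 segment(s) drawn

Answer: -5 -29 270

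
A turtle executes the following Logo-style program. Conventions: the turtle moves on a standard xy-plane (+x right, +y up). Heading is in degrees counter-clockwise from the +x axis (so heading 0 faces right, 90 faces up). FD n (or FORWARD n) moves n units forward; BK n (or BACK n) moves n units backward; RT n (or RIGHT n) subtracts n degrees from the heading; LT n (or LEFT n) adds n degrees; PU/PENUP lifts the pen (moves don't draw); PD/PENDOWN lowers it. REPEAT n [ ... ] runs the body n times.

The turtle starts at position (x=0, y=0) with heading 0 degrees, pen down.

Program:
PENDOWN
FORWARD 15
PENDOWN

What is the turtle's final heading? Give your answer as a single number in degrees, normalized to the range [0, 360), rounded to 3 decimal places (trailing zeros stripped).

Executing turtle program step by step:
Start: pos=(0,0), heading=0, pen down
PD: pen down
FD 15: (0,0) -> (15,0) [heading=0, draw]
PD: pen down
Final: pos=(15,0), heading=0, 1 segment(s) drawn

Answer: 0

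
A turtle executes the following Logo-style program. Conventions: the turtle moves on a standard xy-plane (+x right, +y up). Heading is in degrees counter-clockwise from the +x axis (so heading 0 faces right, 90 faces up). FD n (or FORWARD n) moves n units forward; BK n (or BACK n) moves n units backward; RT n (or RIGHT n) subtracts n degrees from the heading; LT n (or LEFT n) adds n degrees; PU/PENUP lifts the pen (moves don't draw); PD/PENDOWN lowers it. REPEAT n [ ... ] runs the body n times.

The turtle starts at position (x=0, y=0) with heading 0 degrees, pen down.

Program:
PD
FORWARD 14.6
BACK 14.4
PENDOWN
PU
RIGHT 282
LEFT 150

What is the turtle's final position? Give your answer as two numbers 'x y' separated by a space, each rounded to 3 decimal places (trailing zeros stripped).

Answer: 0.2 0

Derivation:
Executing turtle program step by step:
Start: pos=(0,0), heading=0, pen down
PD: pen down
FD 14.6: (0,0) -> (14.6,0) [heading=0, draw]
BK 14.4: (14.6,0) -> (0.2,0) [heading=0, draw]
PD: pen down
PU: pen up
RT 282: heading 0 -> 78
LT 150: heading 78 -> 228
Final: pos=(0.2,0), heading=228, 2 segment(s) drawn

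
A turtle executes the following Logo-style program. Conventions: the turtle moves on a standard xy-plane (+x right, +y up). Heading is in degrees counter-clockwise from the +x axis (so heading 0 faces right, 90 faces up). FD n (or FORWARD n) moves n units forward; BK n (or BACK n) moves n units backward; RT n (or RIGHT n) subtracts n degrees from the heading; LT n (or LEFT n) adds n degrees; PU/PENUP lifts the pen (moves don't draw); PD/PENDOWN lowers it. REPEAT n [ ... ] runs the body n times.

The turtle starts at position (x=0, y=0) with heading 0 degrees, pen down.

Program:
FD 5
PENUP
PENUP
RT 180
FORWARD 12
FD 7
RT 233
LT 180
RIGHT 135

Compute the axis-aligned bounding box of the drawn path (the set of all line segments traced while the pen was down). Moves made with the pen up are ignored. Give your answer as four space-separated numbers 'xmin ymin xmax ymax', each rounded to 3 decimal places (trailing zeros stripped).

Answer: 0 0 5 0

Derivation:
Executing turtle program step by step:
Start: pos=(0,0), heading=0, pen down
FD 5: (0,0) -> (5,0) [heading=0, draw]
PU: pen up
PU: pen up
RT 180: heading 0 -> 180
FD 12: (5,0) -> (-7,0) [heading=180, move]
FD 7: (-7,0) -> (-14,0) [heading=180, move]
RT 233: heading 180 -> 307
LT 180: heading 307 -> 127
RT 135: heading 127 -> 352
Final: pos=(-14,0), heading=352, 1 segment(s) drawn

Segment endpoints: x in {0, 5}, y in {0}
xmin=0, ymin=0, xmax=5, ymax=0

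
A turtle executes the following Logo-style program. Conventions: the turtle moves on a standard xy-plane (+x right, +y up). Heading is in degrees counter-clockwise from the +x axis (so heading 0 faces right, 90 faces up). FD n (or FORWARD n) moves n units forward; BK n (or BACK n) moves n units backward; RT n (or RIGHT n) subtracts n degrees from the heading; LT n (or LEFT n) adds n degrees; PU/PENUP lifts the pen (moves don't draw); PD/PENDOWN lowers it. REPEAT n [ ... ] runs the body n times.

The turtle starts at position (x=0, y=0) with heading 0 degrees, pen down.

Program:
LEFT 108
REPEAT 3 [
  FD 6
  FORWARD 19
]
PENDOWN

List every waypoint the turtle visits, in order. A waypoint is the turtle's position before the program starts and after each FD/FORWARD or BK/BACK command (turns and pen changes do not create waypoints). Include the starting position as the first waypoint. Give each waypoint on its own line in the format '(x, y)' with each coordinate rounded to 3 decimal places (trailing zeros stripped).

Executing turtle program step by step:
Start: pos=(0,0), heading=0, pen down
LT 108: heading 0 -> 108
REPEAT 3 [
  -- iteration 1/3 --
  FD 6: (0,0) -> (-1.854,5.706) [heading=108, draw]
  FD 19: (-1.854,5.706) -> (-7.725,23.776) [heading=108, draw]
  -- iteration 2/3 --
  FD 6: (-7.725,23.776) -> (-9.58,29.483) [heading=108, draw]
  FD 19: (-9.58,29.483) -> (-15.451,47.553) [heading=108, draw]
  -- iteration 3/3 --
  FD 6: (-15.451,47.553) -> (-17.305,53.259) [heading=108, draw]
  FD 19: (-17.305,53.259) -> (-23.176,71.329) [heading=108, draw]
]
PD: pen down
Final: pos=(-23.176,71.329), heading=108, 6 segment(s) drawn
Waypoints (7 total):
(0, 0)
(-1.854, 5.706)
(-7.725, 23.776)
(-9.58, 29.483)
(-15.451, 47.553)
(-17.305, 53.259)
(-23.176, 71.329)

Answer: (0, 0)
(-1.854, 5.706)
(-7.725, 23.776)
(-9.58, 29.483)
(-15.451, 47.553)
(-17.305, 53.259)
(-23.176, 71.329)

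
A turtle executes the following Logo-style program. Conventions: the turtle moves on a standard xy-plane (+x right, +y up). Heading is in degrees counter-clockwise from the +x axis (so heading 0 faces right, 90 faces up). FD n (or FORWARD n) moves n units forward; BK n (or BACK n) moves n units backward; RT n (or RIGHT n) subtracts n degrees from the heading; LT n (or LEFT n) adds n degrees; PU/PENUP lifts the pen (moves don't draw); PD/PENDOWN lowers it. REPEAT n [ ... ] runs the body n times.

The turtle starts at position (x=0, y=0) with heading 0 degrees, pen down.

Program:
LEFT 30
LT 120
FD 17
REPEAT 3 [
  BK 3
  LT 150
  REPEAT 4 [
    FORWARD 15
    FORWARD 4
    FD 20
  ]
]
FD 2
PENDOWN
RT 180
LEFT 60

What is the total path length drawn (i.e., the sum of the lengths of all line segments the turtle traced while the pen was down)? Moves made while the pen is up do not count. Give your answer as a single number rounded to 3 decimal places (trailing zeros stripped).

Executing turtle program step by step:
Start: pos=(0,0), heading=0, pen down
LT 30: heading 0 -> 30
LT 120: heading 30 -> 150
FD 17: (0,0) -> (-14.722,8.5) [heading=150, draw]
REPEAT 3 [
  -- iteration 1/3 --
  BK 3: (-14.722,8.5) -> (-12.124,7) [heading=150, draw]
  LT 150: heading 150 -> 300
  REPEAT 4 [
    -- iteration 1/4 --
    FD 15: (-12.124,7) -> (-4.624,-5.99) [heading=300, draw]
    FD 4: (-4.624,-5.99) -> (-2.624,-9.454) [heading=300, draw]
    FD 20: (-2.624,-9.454) -> (7.376,-26.775) [heading=300, draw]
    -- iteration 2/4 --
    FD 15: (7.376,-26.775) -> (14.876,-39.765) [heading=300, draw]
    FD 4: (14.876,-39.765) -> (16.876,-43.229) [heading=300, draw]
    FD 20: (16.876,-43.229) -> (26.876,-60.55) [heading=300, draw]
    -- iteration 3/4 --
    FD 15: (26.876,-60.55) -> (34.376,-73.54) [heading=300, draw]
    FD 4: (34.376,-73.54) -> (36.376,-77.004) [heading=300, draw]
    FD 20: (36.376,-77.004) -> (46.376,-94.325) [heading=300, draw]
    -- iteration 4/4 --
    FD 15: (46.376,-94.325) -> (53.876,-107.315) [heading=300, draw]
    FD 4: (53.876,-107.315) -> (55.876,-110.779) [heading=300, draw]
    FD 20: (55.876,-110.779) -> (65.876,-128.1) [heading=300, draw]
  ]
  -- iteration 2/3 --
  BK 3: (65.876,-128.1) -> (64.376,-125.502) [heading=300, draw]
  LT 150: heading 300 -> 90
  REPEAT 4 [
    -- iteration 1/4 --
    FD 15: (64.376,-125.502) -> (64.376,-110.502) [heading=90, draw]
    FD 4: (64.376,-110.502) -> (64.376,-106.502) [heading=90, draw]
    FD 20: (64.376,-106.502) -> (64.376,-86.502) [heading=90, draw]
    -- iteration 2/4 --
    FD 15: (64.376,-86.502) -> (64.376,-71.502) [heading=90, draw]
    FD 4: (64.376,-71.502) -> (64.376,-67.502) [heading=90, draw]
    FD 20: (64.376,-67.502) -> (64.376,-47.502) [heading=90, draw]
    -- iteration 3/4 --
    FD 15: (64.376,-47.502) -> (64.376,-32.502) [heading=90, draw]
    FD 4: (64.376,-32.502) -> (64.376,-28.502) [heading=90, draw]
    FD 20: (64.376,-28.502) -> (64.376,-8.502) [heading=90, draw]
    -- iteration 4/4 --
    FD 15: (64.376,-8.502) -> (64.376,6.498) [heading=90, draw]
    FD 4: (64.376,6.498) -> (64.376,10.498) [heading=90, draw]
    FD 20: (64.376,10.498) -> (64.376,30.498) [heading=90, draw]
  ]
  -- iteration 3/3 --
  BK 3: (64.376,30.498) -> (64.376,27.498) [heading=90, draw]
  LT 150: heading 90 -> 240
  REPEAT 4 [
    -- iteration 1/4 --
    FD 15: (64.376,27.498) -> (56.876,14.508) [heading=240, draw]
    FD 4: (56.876,14.508) -> (54.876,11.044) [heading=240, draw]
    FD 20: (54.876,11.044) -> (44.876,-6.277) [heading=240, draw]
    -- iteration 2/4 --
    FD 15: (44.876,-6.277) -> (37.376,-19.267) [heading=240, draw]
    FD 4: (37.376,-19.267) -> (35.376,-22.731) [heading=240, draw]
    FD 20: (35.376,-22.731) -> (25.376,-40.052) [heading=240, draw]
    -- iteration 3/4 --
    FD 15: (25.376,-40.052) -> (17.876,-53.042) [heading=240, draw]
    FD 4: (17.876,-53.042) -> (15.876,-56.506) [heading=240, draw]
    FD 20: (15.876,-56.506) -> (5.876,-73.827) [heading=240, draw]
    -- iteration 4/4 --
    FD 15: (5.876,-73.827) -> (-1.624,-86.817) [heading=240, draw]
    FD 4: (-1.624,-86.817) -> (-3.624,-90.281) [heading=240, draw]
    FD 20: (-3.624,-90.281) -> (-13.624,-107.602) [heading=240, draw]
  ]
]
FD 2: (-13.624,-107.602) -> (-14.624,-109.334) [heading=240, draw]
PD: pen down
RT 180: heading 240 -> 60
LT 60: heading 60 -> 120
Final: pos=(-14.624,-109.334), heading=120, 41 segment(s) drawn

Segment lengths:
  seg 1: (0,0) -> (-14.722,8.5), length = 17
  seg 2: (-14.722,8.5) -> (-12.124,7), length = 3
  seg 3: (-12.124,7) -> (-4.624,-5.99), length = 15
  seg 4: (-4.624,-5.99) -> (-2.624,-9.454), length = 4
  seg 5: (-2.624,-9.454) -> (7.376,-26.775), length = 20
  seg 6: (7.376,-26.775) -> (14.876,-39.765), length = 15
  seg 7: (14.876,-39.765) -> (16.876,-43.229), length = 4
  seg 8: (16.876,-43.229) -> (26.876,-60.55), length = 20
  seg 9: (26.876,-60.55) -> (34.376,-73.54), length = 15
  seg 10: (34.376,-73.54) -> (36.376,-77.004), length = 4
  seg 11: (36.376,-77.004) -> (46.376,-94.325), length = 20
  seg 12: (46.376,-94.325) -> (53.876,-107.315), length = 15
  seg 13: (53.876,-107.315) -> (55.876,-110.779), length = 4
  seg 14: (55.876,-110.779) -> (65.876,-128.1), length = 20
  seg 15: (65.876,-128.1) -> (64.376,-125.502), length = 3
  seg 16: (64.376,-125.502) -> (64.376,-110.502), length = 15
  seg 17: (64.376,-110.502) -> (64.376,-106.502), length = 4
  seg 18: (64.376,-106.502) -> (64.376,-86.502), length = 20
  seg 19: (64.376,-86.502) -> (64.376,-71.502), length = 15
  seg 20: (64.376,-71.502) -> (64.376,-67.502), length = 4
  seg 21: (64.376,-67.502) -> (64.376,-47.502), length = 20
  seg 22: (64.376,-47.502) -> (64.376,-32.502), length = 15
  seg 23: (64.376,-32.502) -> (64.376,-28.502), length = 4
  seg 24: (64.376,-28.502) -> (64.376,-8.502), length = 20
  seg 25: (64.376,-8.502) -> (64.376,6.498), length = 15
  seg 26: (64.376,6.498) -> (64.376,10.498), length = 4
  seg 27: (64.376,10.498) -> (64.376,30.498), length = 20
  seg 28: (64.376,30.498) -> (64.376,27.498), length = 3
  seg 29: (64.376,27.498) -> (56.876,14.508), length = 15
  seg 30: (56.876,14.508) -> (54.876,11.044), length = 4
  seg 31: (54.876,11.044) -> (44.876,-6.277), length = 20
  seg 32: (44.876,-6.277) -> (37.376,-19.267), length = 15
  seg 33: (37.376,-19.267) -> (35.376,-22.731), length = 4
  seg 34: (35.376,-22.731) -> (25.376,-40.052), length = 20
  seg 35: (25.376,-40.052) -> (17.876,-53.042), length = 15
  seg 36: (17.876,-53.042) -> (15.876,-56.506), length = 4
  seg 37: (15.876,-56.506) -> (5.876,-73.827), length = 20
  seg 38: (5.876,-73.827) -> (-1.624,-86.817), length = 15
  seg 39: (-1.624,-86.817) -> (-3.624,-90.281), length = 4
  seg 40: (-3.624,-90.281) -> (-13.624,-107.602), length = 20
  seg 41: (-13.624,-107.602) -> (-14.624,-109.334), length = 2
Total = 496

Answer: 496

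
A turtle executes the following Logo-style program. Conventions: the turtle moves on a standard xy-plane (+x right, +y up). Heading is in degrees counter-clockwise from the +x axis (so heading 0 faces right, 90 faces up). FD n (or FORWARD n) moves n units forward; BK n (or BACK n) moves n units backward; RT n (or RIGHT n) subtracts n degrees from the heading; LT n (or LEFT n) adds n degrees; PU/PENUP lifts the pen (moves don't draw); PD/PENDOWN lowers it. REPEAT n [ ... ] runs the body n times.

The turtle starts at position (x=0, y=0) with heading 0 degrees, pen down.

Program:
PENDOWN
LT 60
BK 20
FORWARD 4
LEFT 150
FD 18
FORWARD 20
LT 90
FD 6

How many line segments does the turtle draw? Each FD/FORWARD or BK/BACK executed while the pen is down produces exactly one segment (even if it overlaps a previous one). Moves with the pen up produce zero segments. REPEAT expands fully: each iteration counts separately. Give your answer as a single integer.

Answer: 5

Derivation:
Executing turtle program step by step:
Start: pos=(0,0), heading=0, pen down
PD: pen down
LT 60: heading 0 -> 60
BK 20: (0,0) -> (-10,-17.321) [heading=60, draw]
FD 4: (-10,-17.321) -> (-8,-13.856) [heading=60, draw]
LT 150: heading 60 -> 210
FD 18: (-8,-13.856) -> (-23.588,-22.856) [heading=210, draw]
FD 20: (-23.588,-22.856) -> (-40.909,-32.856) [heading=210, draw]
LT 90: heading 210 -> 300
FD 6: (-40.909,-32.856) -> (-37.909,-38.053) [heading=300, draw]
Final: pos=(-37.909,-38.053), heading=300, 5 segment(s) drawn
Segments drawn: 5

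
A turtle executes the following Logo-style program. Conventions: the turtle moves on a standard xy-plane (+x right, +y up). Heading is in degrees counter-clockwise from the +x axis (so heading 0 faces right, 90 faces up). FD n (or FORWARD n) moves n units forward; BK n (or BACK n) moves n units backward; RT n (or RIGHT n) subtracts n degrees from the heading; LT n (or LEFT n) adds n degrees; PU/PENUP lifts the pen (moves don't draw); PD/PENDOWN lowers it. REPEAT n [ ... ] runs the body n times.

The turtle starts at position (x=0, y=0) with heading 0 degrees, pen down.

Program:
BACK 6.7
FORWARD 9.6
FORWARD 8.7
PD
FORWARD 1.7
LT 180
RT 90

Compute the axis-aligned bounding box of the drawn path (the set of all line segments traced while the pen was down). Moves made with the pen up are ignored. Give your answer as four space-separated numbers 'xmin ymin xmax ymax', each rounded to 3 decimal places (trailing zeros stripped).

Executing turtle program step by step:
Start: pos=(0,0), heading=0, pen down
BK 6.7: (0,0) -> (-6.7,0) [heading=0, draw]
FD 9.6: (-6.7,0) -> (2.9,0) [heading=0, draw]
FD 8.7: (2.9,0) -> (11.6,0) [heading=0, draw]
PD: pen down
FD 1.7: (11.6,0) -> (13.3,0) [heading=0, draw]
LT 180: heading 0 -> 180
RT 90: heading 180 -> 90
Final: pos=(13.3,0), heading=90, 4 segment(s) drawn

Segment endpoints: x in {-6.7, 0, 2.9, 11.6, 13.3}, y in {0}
xmin=-6.7, ymin=0, xmax=13.3, ymax=0

Answer: -6.7 0 13.3 0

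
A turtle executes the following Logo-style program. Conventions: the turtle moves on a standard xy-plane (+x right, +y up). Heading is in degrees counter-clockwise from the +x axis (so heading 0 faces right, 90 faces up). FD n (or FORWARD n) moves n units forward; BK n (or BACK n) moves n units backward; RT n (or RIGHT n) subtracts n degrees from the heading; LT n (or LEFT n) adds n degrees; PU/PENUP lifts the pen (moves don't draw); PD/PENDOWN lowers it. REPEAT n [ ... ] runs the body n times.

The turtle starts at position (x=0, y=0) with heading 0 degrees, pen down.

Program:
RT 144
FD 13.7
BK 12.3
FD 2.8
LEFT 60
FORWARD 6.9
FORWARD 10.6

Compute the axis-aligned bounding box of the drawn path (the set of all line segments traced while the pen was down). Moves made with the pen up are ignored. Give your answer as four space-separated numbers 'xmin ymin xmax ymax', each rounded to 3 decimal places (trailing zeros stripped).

Answer: -11.084 -19.873 0 0

Derivation:
Executing turtle program step by step:
Start: pos=(0,0), heading=0, pen down
RT 144: heading 0 -> 216
FD 13.7: (0,0) -> (-11.084,-8.053) [heading=216, draw]
BK 12.3: (-11.084,-8.053) -> (-1.133,-0.823) [heading=216, draw]
FD 2.8: (-1.133,-0.823) -> (-3.398,-2.469) [heading=216, draw]
LT 60: heading 216 -> 276
FD 6.9: (-3.398,-2.469) -> (-2.677,-9.331) [heading=276, draw]
FD 10.6: (-2.677,-9.331) -> (-1.569,-19.873) [heading=276, draw]
Final: pos=(-1.569,-19.873), heading=276, 5 segment(s) drawn

Segment endpoints: x in {-11.084, -3.398, -2.677, -1.569, -1.133, 0}, y in {-19.873, -9.331, -8.053, -2.469, -0.823, 0}
xmin=-11.084, ymin=-19.873, xmax=0, ymax=0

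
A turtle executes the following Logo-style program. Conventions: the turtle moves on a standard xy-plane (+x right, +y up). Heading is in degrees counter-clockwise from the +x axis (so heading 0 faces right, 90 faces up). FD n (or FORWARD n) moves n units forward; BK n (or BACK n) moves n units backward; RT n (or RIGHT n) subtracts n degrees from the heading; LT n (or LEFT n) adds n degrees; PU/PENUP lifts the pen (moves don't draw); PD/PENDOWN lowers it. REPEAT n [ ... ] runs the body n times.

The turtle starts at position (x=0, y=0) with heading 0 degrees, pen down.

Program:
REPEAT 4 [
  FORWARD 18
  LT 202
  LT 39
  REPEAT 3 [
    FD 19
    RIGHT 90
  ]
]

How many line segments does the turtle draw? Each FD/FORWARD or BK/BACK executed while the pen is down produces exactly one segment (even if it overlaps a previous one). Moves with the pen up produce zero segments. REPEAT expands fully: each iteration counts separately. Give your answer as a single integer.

Answer: 16

Derivation:
Executing turtle program step by step:
Start: pos=(0,0), heading=0, pen down
REPEAT 4 [
  -- iteration 1/4 --
  FD 18: (0,0) -> (18,0) [heading=0, draw]
  LT 202: heading 0 -> 202
  LT 39: heading 202 -> 241
  REPEAT 3 [
    -- iteration 1/3 --
    FD 19: (18,0) -> (8.789,-16.618) [heading=241, draw]
    RT 90: heading 241 -> 151
    -- iteration 2/3 --
    FD 19: (8.789,-16.618) -> (-7.829,-7.406) [heading=151, draw]
    RT 90: heading 151 -> 61
    -- iteration 3/3 --
    FD 19: (-7.829,-7.406) -> (1.382,9.211) [heading=61, draw]
    RT 90: heading 61 -> 331
  ]
  -- iteration 2/4 --
  FD 18: (1.382,9.211) -> (17.125,0.485) [heading=331, draw]
  LT 202: heading 331 -> 173
  LT 39: heading 173 -> 212
  REPEAT 3 [
    -- iteration 1/3 --
    FD 19: (17.125,0.485) -> (1.012,-9.584) [heading=212, draw]
    RT 90: heading 212 -> 122
    -- iteration 2/3 --
    FD 19: (1.012,-9.584) -> (-9.056,6.529) [heading=122, draw]
    RT 90: heading 122 -> 32
    -- iteration 3/3 --
    FD 19: (-9.056,6.529) -> (7.057,16.598) [heading=32, draw]
    RT 90: heading 32 -> 302
  ]
  -- iteration 3/4 --
  FD 18: (7.057,16.598) -> (16.595,1.333) [heading=302, draw]
  LT 202: heading 302 -> 144
  LT 39: heading 144 -> 183
  REPEAT 3 [
    -- iteration 1/3 --
    FD 19: (16.595,1.333) -> (-2.379,0.338) [heading=183, draw]
    RT 90: heading 183 -> 93
    -- iteration 2/3 --
    FD 19: (-2.379,0.338) -> (-3.373,19.312) [heading=93, draw]
    RT 90: heading 93 -> 3
    -- iteration 3/3 --
    FD 19: (-3.373,19.312) -> (15.601,20.307) [heading=3, draw]
    RT 90: heading 3 -> 273
  ]
  -- iteration 4/4 --
  FD 18: (15.601,20.307) -> (16.543,2.331) [heading=273, draw]
  LT 202: heading 273 -> 115
  LT 39: heading 115 -> 154
  REPEAT 3 [
    -- iteration 1/3 --
    FD 19: (16.543,2.331) -> (-0.534,10.661) [heading=154, draw]
    RT 90: heading 154 -> 64
    -- iteration 2/3 --
    FD 19: (-0.534,10.661) -> (7.795,27.738) [heading=64, draw]
    RT 90: heading 64 -> 334
    -- iteration 3/3 --
    FD 19: (7.795,27.738) -> (24.872,19.409) [heading=334, draw]
    RT 90: heading 334 -> 244
  ]
]
Final: pos=(24.872,19.409), heading=244, 16 segment(s) drawn
Segments drawn: 16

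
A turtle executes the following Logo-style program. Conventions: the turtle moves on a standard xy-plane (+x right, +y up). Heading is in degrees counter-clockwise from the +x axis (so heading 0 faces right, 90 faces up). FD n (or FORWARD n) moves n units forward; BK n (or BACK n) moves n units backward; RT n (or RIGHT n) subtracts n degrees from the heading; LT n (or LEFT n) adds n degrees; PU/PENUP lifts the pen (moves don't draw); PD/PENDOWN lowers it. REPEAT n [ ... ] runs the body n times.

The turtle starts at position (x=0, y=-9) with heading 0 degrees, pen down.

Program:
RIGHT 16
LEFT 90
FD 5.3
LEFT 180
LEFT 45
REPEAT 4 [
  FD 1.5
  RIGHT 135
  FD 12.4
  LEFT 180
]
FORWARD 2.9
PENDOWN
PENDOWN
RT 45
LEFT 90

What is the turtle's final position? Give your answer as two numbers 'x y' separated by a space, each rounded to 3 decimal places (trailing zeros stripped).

Answer: -16.222 -26.284

Derivation:
Executing turtle program step by step:
Start: pos=(0,-9), heading=0, pen down
RT 16: heading 0 -> 344
LT 90: heading 344 -> 74
FD 5.3: (0,-9) -> (1.461,-3.905) [heading=74, draw]
LT 180: heading 74 -> 254
LT 45: heading 254 -> 299
REPEAT 4 [
  -- iteration 1/4 --
  FD 1.5: (1.461,-3.905) -> (2.188,-5.217) [heading=299, draw]
  RT 135: heading 299 -> 164
  FD 12.4: (2.188,-5.217) -> (-9.732,-1.799) [heading=164, draw]
  LT 180: heading 164 -> 344
  -- iteration 2/4 --
  FD 1.5: (-9.732,-1.799) -> (-8.29,-2.213) [heading=344, draw]
  RT 135: heading 344 -> 209
  FD 12.4: (-8.29,-2.213) -> (-19.135,-8.224) [heading=209, draw]
  LT 180: heading 209 -> 29
  -- iteration 3/4 --
  FD 1.5: (-19.135,-8.224) -> (-17.823,-7.497) [heading=29, draw]
  RT 135: heading 29 -> 254
  FD 12.4: (-17.823,-7.497) -> (-21.241,-19.417) [heading=254, draw]
  LT 180: heading 254 -> 74
  -- iteration 4/4 --
  FD 1.5: (-21.241,-19.417) -> (-20.827,-17.975) [heading=74, draw]
  RT 135: heading 74 -> 299
  FD 12.4: (-20.827,-17.975) -> (-14.816,-28.82) [heading=299, draw]
  LT 180: heading 299 -> 119
]
FD 2.9: (-14.816,-28.82) -> (-16.222,-26.284) [heading=119, draw]
PD: pen down
PD: pen down
RT 45: heading 119 -> 74
LT 90: heading 74 -> 164
Final: pos=(-16.222,-26.284), heading=164, 10 segment(s) drawn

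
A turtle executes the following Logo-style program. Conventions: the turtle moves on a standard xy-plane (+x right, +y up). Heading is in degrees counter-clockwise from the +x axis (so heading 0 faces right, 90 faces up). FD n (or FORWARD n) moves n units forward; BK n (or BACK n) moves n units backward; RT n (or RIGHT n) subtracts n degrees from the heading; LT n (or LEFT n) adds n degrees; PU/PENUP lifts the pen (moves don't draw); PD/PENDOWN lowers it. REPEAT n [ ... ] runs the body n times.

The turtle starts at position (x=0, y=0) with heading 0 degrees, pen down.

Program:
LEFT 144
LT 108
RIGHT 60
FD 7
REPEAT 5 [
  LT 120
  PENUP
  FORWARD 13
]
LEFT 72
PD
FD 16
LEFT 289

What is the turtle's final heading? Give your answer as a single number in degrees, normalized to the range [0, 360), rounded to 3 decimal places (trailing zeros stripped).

Answer: 73

Derivation:
Executing turtle program step by step:
Start: pos=(0,0), heading=0, pen down
LT 144: heading 0 -> 144
LT 108: heading 144 -> 252
RT 60: heading 252 -> 192
FD 7: (0,0) -> (-6.847,-1.455) [heading=192, draw]
REPEAT 5 [
  -- iteration 1/5 --
  LT 120: heading 192 -> 312
  PU: pen up
  FD 13: (-6.847,-1.455) -> (1.852,-11.116) [heading=312, move]
  -- iteration 2/5 --
  LT 120: heading 312 -> 72
  PU: pen up
  FD 13: (1.852,-11.116) -> (5.869,1.247) [heading=72, move]
  -- iteration 3/5 --
  LT 120: heading 72 -> 192
  PU: pen up
  FD 13: (5.869,1.247) -> (-6.847,-1.455) [heading=192, move]
  -- iteration 4/5 --
  LT 120: heading 192 -> 312
  PU: pen up
  FD 13: (-6.847,-1.455) -> (1.852,-11.116) [heading=312, move]
  -- iteration 5/5 --
  LT 120: heading 312 -> 72
  PU: pen up
  FD 13: (1.852,-11.116) -> (5.869,1.247) [heading=72, move]
]
LT 72: heading 72 -> 144
PD: pen down
FD 16: (5.869,1.247) -> (-7.075,10.652) [heading=144, draw]
LT 289: heading 144 -> 73
Final: pos=(-7.075,10.652), heading=73, 2 segment(s) drawn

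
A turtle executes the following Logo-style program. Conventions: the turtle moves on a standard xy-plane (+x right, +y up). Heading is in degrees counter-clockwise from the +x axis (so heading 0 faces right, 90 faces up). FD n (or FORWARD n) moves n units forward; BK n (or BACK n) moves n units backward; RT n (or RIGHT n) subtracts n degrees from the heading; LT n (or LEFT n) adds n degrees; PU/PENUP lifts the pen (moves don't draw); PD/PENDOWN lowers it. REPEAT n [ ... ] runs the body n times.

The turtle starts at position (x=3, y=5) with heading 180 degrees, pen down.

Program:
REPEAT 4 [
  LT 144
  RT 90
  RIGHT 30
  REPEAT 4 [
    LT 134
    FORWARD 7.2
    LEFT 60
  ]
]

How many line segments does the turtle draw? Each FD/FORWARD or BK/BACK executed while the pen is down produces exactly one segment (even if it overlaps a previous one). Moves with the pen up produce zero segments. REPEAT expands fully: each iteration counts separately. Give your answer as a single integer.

Answer: 16

Derivation:
Executing turtle program step by step:
Start: pos=(3,5), heading=180, pen down
REPEAT 4 [
  -- iteration 1/4 --
  LT 144: heading 180 -> 324
  RT 90: heading 324 -> 234
  RT 30: heading 234 -> 204
  REPEAT 4 [
    -- iteration 1/4 --
    LT 134: heading 204 -> 338
    FD 7.2: (3,5) -> (9.676,2.303) [heading=338, draw]
    LT 60: heading 338 -> 38
    -- iteration 2/4 --
    LT 134: heading 38 -> 172
    FD 7.2: (9.676,2.303) -> (2.546,3.305) [heading=172, draw]
    LT 60: heading 172 -> 232
    -- iteration 3/4 --
    LT 134: heading 232 -> 6
    FD 7.2: (2.546,3.305) -> (9.706,4.057) [heading=6, draw]
    LT 60: heading 6 -> 66
    -- iteration 4/4 --
    LT 134: heading 66 -> 200
    FD 7.2: (9.706,4.057) -> (2.941,1.595) [heading=200, draw]
    LT 60: heading 200 -> 260
  ]
  -- iteration 2/4 --
  LT 144: heading 260 -> 44
  RT 90: heading 44 -> 314
  RT 30: heading 314 -> 284
  REPEAT 4 [
    -- iteration 1/4 --
    LT 134: heading 284 -> 58
    FD 7.2: (2.941,1.595) -> (6.756,7.701) [heading=58, draw]
    LT 60: heading 58 -> 118
    -- iteration 2/4 --
    LT 134: heading 118 -> 252
    FD 7.2: (6.756,7.701) -> (4.531,0.853) [heading=252, draw]
    LT 60: heading 252 -> 312
    -- iteration 3/4 --
    LT 134: heading 312 -> 86
    FD 7.2: (4.531,0.853) -> (5.033,8.036) [heading=86, draw]
    LT 60: heading 86 -> 146
    -- iteration 4/4 --
    LT 134: heading 146 -> 280
    FD 7.2: (5.033,8.036) -> (6.284,0.945) [heading=280, draw]
    LT 60: heading 280 -> 340
  ]
  -- iteration 3/4 --
  LT 144: heading 340 -> 124
  RT 90: heading 124 -> 34
  RT 30: heading 34 -> 4
  REPEAT 4 [
    -- iteration 1/4 --
    LT 134: heading 4 -> 138
    FD 7.2: (6.284,0.945) -> (0.933,5.763) [heading=138, draw]
    LT 60: heading 138 -> 198
    -- iteration 2/4 --
    LT 134: heading 198 -> 332
    FD 7.2: (0.933,5.763) -> (7.29,2.383) [heading=332, draw]
    LT 60: heading 332 -> 32
    -- iteration 3/4 --
    LT 134: heading 32 -> 166
    FD 7.2: (7.29,2.383) -> (0.304,4.125) [heading=166, draw]
    LT 60: heading 166 -> 226
    -- iteration 4/4 --
    LT 134: heading 226 -> 0
    FD 7.2: (0.304,4.125) -> (7.504,4.125) [heading=0, draw]
    LT 60: heading 0 -> 60
  ]
  -- iteration 4/4 --
  LT 144: heading 60 -> 204
  RT 90: heading 204 -> 114
  RT 30: heading 114 -> 84
  REPEAT 4 [
    -- iteration 1/4 --
    LT 134: heading 84 -> 218
    FD 7.2: (7.504,4.125) -> (1.83,-0.308) [heading=218, draw]
    LT 60: heading 218 -> 278
    -- iteration 2/4 --
    LT 134: heading 278 -> 52
    FD 7.2: (1.83,-0.308) -> (6.263,5.365) [heading=52, draw]
    LT 60: heading 52 -> 112
    -- iteration 3/4 --
    LT 134: heading 112 -> 246
    FD 7.2: (6.263,5.365) -> (3.335,-1.212) [heading=246, draw]
    LT 60: heading 246 -> 306
    -- iteration 4/4 --
    LT 134: heading 306 -> 80
    FD 7.2: (3.335,-1.212) -> (4.585,5.879) [heading=80, draw]
    LT 60: heading 80 -> 140
  ]
]
Final: pos=(4.585,5.879), heading=140, 16 segment(s) drawn
Segments drawn: 16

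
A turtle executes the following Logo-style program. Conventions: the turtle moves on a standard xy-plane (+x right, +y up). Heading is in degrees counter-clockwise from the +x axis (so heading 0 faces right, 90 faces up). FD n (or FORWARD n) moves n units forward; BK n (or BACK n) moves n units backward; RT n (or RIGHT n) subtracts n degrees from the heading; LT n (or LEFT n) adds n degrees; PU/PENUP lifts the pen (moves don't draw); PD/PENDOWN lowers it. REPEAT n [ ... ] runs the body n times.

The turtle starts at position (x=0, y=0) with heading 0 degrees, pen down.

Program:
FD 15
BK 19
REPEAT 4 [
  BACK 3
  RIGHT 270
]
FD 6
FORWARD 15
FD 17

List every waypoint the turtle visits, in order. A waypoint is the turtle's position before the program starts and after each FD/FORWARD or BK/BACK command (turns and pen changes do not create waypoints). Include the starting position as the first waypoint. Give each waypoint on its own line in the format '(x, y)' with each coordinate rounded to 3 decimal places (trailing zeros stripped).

Answer: (0, 0)
(15, 0)
(-4, 0)
(-7, 0)
(-7, -3)
(-4, -3)
(-4, 0)
(2, 0)
(17, 0)
(34, 0)

Derivation:
Executing turtle program step by step:
Start: pos=(0,0), heading=0, pen down
FD 15: (0,0) -> (15,0) [heading=0, draw]
BK 19: (15,0) -> (-4,0) [heading=0, draw]
REPEAT 4 [
  -- iteration 1/4 --
  BK 3: (-4,0) -> (-7,0) [heading=0, draw]
  RT 270: heading 0 -> 90
  -- iteration 2/4 --
  BK 3: (-7,0) -> (-7,-3) [heading=90, draw]
  RT 270: heading 90 -> 180
  -- iteration 3/4 --
  BK 3: (-7,-3) -> (-4,-3) [heading=180, draw]
  RT 270: heading 180 -> 270
  -- iteration 4/4 --
  BK 3: (-4,-3) -> (-4,0) [heading=270, draw]
  RT 270: heading 270 -> 0
]
FD 6: (-4,0) -> (2,0) [heading=0, draw]
FD 15: (2,0) -> (17,0) [heading=0, draw]
FD 17: (17,0) -> (34,0) [heading=0, draw]
Final: pos=(34,0), heading=0, 9 segment(s) drawn
Waypoints (10 total):
(0, 0)
(15, 0)
(-4, 0)
(-7, 0)
(-7, -3)
(-4, -3)
(-4, 0)
(2, 0)
(17, 0)
(34, 0)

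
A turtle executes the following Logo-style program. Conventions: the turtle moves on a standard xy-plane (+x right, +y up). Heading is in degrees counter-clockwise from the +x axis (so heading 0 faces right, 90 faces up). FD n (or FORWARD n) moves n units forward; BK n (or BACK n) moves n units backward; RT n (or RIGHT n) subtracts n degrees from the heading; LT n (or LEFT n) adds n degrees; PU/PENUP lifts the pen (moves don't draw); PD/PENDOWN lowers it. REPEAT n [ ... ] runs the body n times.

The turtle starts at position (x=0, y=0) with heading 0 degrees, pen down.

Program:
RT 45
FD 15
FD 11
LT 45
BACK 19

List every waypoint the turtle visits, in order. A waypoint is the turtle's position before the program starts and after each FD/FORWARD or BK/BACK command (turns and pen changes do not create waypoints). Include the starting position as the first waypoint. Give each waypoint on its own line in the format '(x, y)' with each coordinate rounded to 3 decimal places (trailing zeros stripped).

Answer: (0, 0)
(10.607, -10.607)
(18.385, -18.385)
(-0.615, -18.385)

Derivation:
Executing turtle program step by step:
Start: pos=(0,0), heading=0, pen down
RT 45: heading 0 -> 315
FD 15: (0,0) -> (10.607,-10.607) [heading=315, draw]
FD 11: (10.607,-10.607) -> (18.385,-18.385) [heading=315, draw]
LT 45: heading 315 -> 0
BK 19: (18.385,-18.385) -> (-0.615,-18.385) [heading=0, draw]
Final: pos=(-0.615,-18.385), heading=0, 3 segment(s) drawn
Waypoints (4 total):
(0, 0)
(10.607, -10.607)
(18.385, -18.385)
(-0.615, -18.385)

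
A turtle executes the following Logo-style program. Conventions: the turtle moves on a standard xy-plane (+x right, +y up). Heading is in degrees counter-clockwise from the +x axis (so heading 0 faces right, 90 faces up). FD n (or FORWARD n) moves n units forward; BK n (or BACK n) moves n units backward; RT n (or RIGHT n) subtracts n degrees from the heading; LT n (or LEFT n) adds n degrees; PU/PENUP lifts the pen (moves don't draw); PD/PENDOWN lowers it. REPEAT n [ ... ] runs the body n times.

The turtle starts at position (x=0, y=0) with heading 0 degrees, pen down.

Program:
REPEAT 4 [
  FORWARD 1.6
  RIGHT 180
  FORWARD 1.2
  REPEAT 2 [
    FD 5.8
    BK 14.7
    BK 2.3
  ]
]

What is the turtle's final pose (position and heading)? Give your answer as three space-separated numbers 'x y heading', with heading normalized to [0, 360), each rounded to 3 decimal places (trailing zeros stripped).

Answer: 0 0 0

Derivation:
Executing turtle program step by step:
Start: pos=(0,0), heading=0, pen down
REPEAT 4 [
  -- iteration 1/4 --
  FD 1.6: (0,0) -> (1.6,0) [heading=0, draw]
  RT 180: heading 0 -> 180
  FD 1.2: (1.6,0) -> (0.4,0) [heading=180, draw]
  REPEAT 2 [
    -- iteration 1/2 --
    FD 5.8: (0.4,0) -> (-5.4,0) [heading=180, draw]
    BK 14.7: (-5.4,0) -> (9.3,0) [heading=180, draw]
    BK 2.3: (9.3,0) -> (11.6,0) [heading=180, draw]
    -- iteration 2/2 --
    FD 5.8: (11.6,0) -> (5.8,0) [heading=180, draw]
    BK 14.7: (5.8,0) -> (20.5,0) [heading=180, draw]
    BK 2.3: (20.5,0) -> (22.8,0) [heading=180, draw]
  ]
  -- iteration 2/4 --
  FD 1.6: (22.8,0) -> (21.2,0) [heading=180, draw]
  RT 180: heading 180 -> 0
  FD 1.2: (21.2,0) -> (22.4,0) [heading=0, draw]
  REPEAT 2 [
    -- iteration 1/2 --
    FD 5.8: (22.4,0) -> (28.2,0) [heading=0, draw]
    BK 14.7: (28.2,0) -> (13.5,0) [heading=0, draw]
    BK 2.3: (13.5,0) -> (11.2,0) [heading=0, draw]
    -- iteration 2/2 --
    FD 5.8: (11.2,0) -> (17,0) [heading=0, draw]
    BK 14.7: (17,0) -> (2.3,0) [heading=0, draw]
    BK 2.3: (2.3,0) -> (0,0) [heading=0, draw]
  ]
  -- iteration 3/4 --
  FD 1.6: (0,0) -> (1.6,0) [heading=0, draw]
  RT 180: heading 0 -> 180
  FD 1.2: (1.6,0) -> (0.4,0) [heading=180, draw]
  REPEAT 2 [
    -- iteration 1/2 --
    FD 5.8: (0.4,0) -> (-5.4,0) [heading=180, draw]
    BK 14.7: (-5.4,0) -> (9.3,0) [heading=180, draw]
    BK 2.3: (9.3,0) -> (11.6,0) [heading=180, draw]
    -- iteration 2/2 --
    FD 5.8: (11.6,0) -> (5.8,0) [heading=180, draw]
    BK 14.7: (5.8,0) -> (20.5,0) [heading=180, draw]
    BK 2.3: (20.5,0) -> (22.8,0) [heading=180, draw]
  ]
  -- iteration 4/4 --
  FD 1.6: (22.8,0) -> (21.2,0) [heading=180, draw]
  RT 180: heading 180 -> 0
  FD 1.2: (21.2,0) -> (22.4,0) [heading=0, draw]
  REPEAT 2 [
    -- iteration 1/2 --
    FD 5.8: (22.4,0) -> (28.2,0) [heading=0, draw]
    BK 14.7: (28.2,0) -> (13.5,0) [heading=0, draw]
    BK 2.3: (13.5,0) -> (11.2,0) [heading=0, draw]
    -- iteration 2/2 --
    FD 5.8: (11.2,0) -> (17,0) [heading=0, draw]
    BK 14.7: (17,0) -> (2.3,0) [heading=0, draw]
    BK 2.3: (2.3,0) -> (0,0) [heading=0, draw]
  ]
]
Final: pos=(0,0), heading=0, 32 segment(s) drawn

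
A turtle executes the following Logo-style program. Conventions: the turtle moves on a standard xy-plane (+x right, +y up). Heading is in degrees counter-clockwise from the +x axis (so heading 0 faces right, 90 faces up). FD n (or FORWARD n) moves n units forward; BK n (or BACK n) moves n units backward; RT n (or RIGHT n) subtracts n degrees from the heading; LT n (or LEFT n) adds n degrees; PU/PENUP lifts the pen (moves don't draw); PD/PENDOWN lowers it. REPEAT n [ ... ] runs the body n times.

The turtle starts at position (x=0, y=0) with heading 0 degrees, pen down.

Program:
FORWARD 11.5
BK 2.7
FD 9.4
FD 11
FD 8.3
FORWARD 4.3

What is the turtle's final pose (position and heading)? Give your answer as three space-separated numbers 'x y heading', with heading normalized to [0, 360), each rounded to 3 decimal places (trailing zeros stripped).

Answer: 41.8 0 0

Derivation:
Executing turtle program step by step:
Start: pos=(0,0), heading=0, pen down
FD 11.5: (0,0) -> (11.5,0) [heading=0, draw]
BK 2.7: (11.5,0) -> (8.8,0) [heading=0, draw]
FD 9.4: (8.8,0) -> (18.2,0) [heading=0, draw]
FD 11: (18.2,0) -> (29.2,0) [heading=0, draw]
FD 8.3: (29.2,0) -> (37.5,0) [heading=0, draw]
FD 4.3: (37.5,0) -> (41.8,0) [heading=0, draw]
Final: pos=(41.8,0), heading=0, 6 segment(s) drawn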